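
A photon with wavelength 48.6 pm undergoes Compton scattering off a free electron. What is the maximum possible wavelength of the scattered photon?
53.4526 pm (at θ = 180°)

The Compton shift is Δλ = λ_C(1 − cos θ).

Since cos θ ranges from −1 to 1, the factor (1 − cos θ) ranges from 0 to 2; the maximum shift occurs at θ = 180° (backscattering):
Δλ_max = 2λ_C = 2 × 2.4263 pm = 4.8526 pm

Maximum scattered wavelength:
λ'_max = λ₀ + Δλ_max = 48.6 + 4.8526 = 53.4526 pm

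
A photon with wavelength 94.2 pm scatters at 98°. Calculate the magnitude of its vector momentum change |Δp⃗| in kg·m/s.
1.0467e-23 kg·m/s

Photon momentum magnitude is p = h/λ.

Initial momentum:
p₀ = h/λ = 6.6261e-34/9.4200e-11 = 7.0340e-24 kg·m/s

After scattering:
λ' = λ + Δλ = 94.2 + 2.7640 = 96.9640 pm
p' = h/λ' = 6.6261e-34/9.6964e-11 = 6.8335e-24 kg·m/s

Momentum is a vector; the scattered photon's direction makes angle θ = 98° with the incident direction. The magnitude of the vector change Δp⃗ = p⃗₀ − p⃗' is found from the law of cosines:
|Δp⃗|² = p₀² + p'² − 2p₀p'cos θ
|Δp⃗|² = (7.0340e-24)² + (6.8335e-24)² − 2·7.0340e-24·6.8335e-24·cos(98°)
|Δp⃗| = 1.0467e-23 kg·m/s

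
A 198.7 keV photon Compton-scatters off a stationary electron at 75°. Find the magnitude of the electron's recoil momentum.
1.1636e-22 kg·m/s

The electron is initially at rest, so by conservation of momentum:
p⃗_e = p⃗₀ − p⃗'  (incident photon momentum minus scattered photon momentum)

Photon momentum magnitudes (p = h/λ = E/c):
λ₀ = hc/E₀ = 6.2398 pm → p₀ = h/λ₀ = 1.0619e-22 kg·m/s
Δλ = λ_C(1 − cos 75°) = 1.7983 pm
λ' = 8.0381 pm → p' = h/λ' = 8.2433e-23 kg·m/s

The scattered photon makes angle θ = 75° with the incident direction, so by the law of cosines:
|p⃗_e|² = p₀² + p'² − 2p₀p'cos θ
|p⃗_e|² = (1.0619e-22)² + (8.2433e-23)² − 2·1.0619e-22·8.2433e-23·cos(75°)
|p⃗_e| = 1.1636e-22 kg·m/s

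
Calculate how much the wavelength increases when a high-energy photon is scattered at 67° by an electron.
1.4783 pm

Using the Compton scattering formula:
Δλ = λ_C(1 - cos θ)

where λ_C = h/(m_e·c) ≈ 2.4263 pm is the Compton wavelength of an electron.

For θ = 67°:
cos(67°) = 0.3907
1 - cos(67°) = 0.6093

Δλ = 2.4263 × 0.6093
Δλ = 1.4783 pm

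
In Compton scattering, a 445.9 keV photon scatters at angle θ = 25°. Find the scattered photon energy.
412.2001 keV

First convert energy to wavelength:
λ = hc/E, with hc ≈ 1239.842 keV·pm (i.e. 1239.842 eV·nm)

For E = 445.9 keV = 445900 eV:
λ = 1239.842 keV·pm / 445.9 keV
λ = 2.7805 pm

Calculate the Compton shift:
Δλ = λ_C(1 - cos(25°)) = 2.4263 × 0.0937
Δλ = 0.2273 pm

Final wavelength:
λ' = 2.7805 + 0.2273 = 3.0079 pm

Final energy:
E' = hc/λ' = 1239.842 / 3.0079 = 412.2001 keV

(Intermediate values are shown rounded; full precision is carried through to the final answer.)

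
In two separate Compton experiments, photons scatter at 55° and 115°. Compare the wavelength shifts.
115° produces the larger shift by a factor of 3.336

Calculate both shifts using Δλ = λ_C(1 - cos θ):

For θ₁ = 55°:
Δλ₁ = 2.4263 × (1 - cos(55°))
Δλ₁ = 2.4263 × 0.4264
Δλ₁ = 1.0346 pm

For θ₂ = 115°:
Δλ₂ = 2.4263 × (1 - cos(115°))
Δλ₂ = 2.4263 × 1.4226
Δλ₂ = 3.4517 pm

The 115° angle produces the larger shift.
Ratio: 3.4517/1.0346 = 3.336

(Intermediate values are shown rounded; full precision is carried through to the final answer.)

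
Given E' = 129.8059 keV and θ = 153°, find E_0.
249.8000 keV

Convert final energy to wavelength (hc ≈ 1239.842 keV·pm):
λ' = hc/E' = 1239.842 / 129.8059 = 9.5515 pm

Calculate the Compton shift:
Δλ = λ_C(1 - cos(153°))
Δλ = 2.4263 × (1 - cos(153°))
Δλ = 4.5882 pm

Initial wavelength:
λ = λ' - Δλ = 9.5515 - 4.5882 = 4.9633 pm

Initial energy:
E = hc/λ = 1239.842 / 4.9633 = 249.8000 keV

(Intermediate values are shown rounded; full precision is carried through to the final answer.)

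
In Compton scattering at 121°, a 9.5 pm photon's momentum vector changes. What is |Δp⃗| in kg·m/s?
1.0491e-22 kg·m/s

Photon momentum magnitude is p = h/λ.

Initial momentum:
p₀ = h/λ = 6.6261e-34/9.5000e-12 = 6.9748e-23 kg·m/s

After scattering:
λ' = λ + Δλ = 9.5 + 3.6760 = 13.1760 pm
p' = h/λ' = 6.6261e-34/1.3176e-11 = 5.0289e-23 kg·m/s

Momentum is a vector; the scattered photon's direction makes angle θ = 121° with the incident direction. The magnitude of the vector change Δp⃗ = p⃗₀ − p⃗' is found from the law of cosines:
|Δp⃗|² = p₀² + p'² − 2p₀p'cos θ
|Δp⃗|² = (6.9748e-23)² + (5.0289e-23)² − 2·6.9748e-23·5.0289e-23·cos(121°)
|Δp⃗| = 1.0491e-22 kg·m/s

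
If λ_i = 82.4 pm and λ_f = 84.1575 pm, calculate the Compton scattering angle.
74.00°

First find the wavelength shift:
Δλ = λ' - λ = 84.1575 - 82.4 = 1.7575 pm

Using Δλ = λ_C(1 - cos θ), with λ_C = h/(m_e·c) ≈ 2.42631024 pm:
cos θ = 1 - Δλ/λ_C
cos θ = 1 - 1.7575/2.42631024
cos θ = 0.275649

θ = arccos(0.275649)
θ = 74.00°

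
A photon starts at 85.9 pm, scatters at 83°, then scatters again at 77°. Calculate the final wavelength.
89.9111 pm

Apply Compton shift twice:

First scattering at θ₁ = 83°:
Δλ₁ = λ_C(1 - cos(83°))
Δλ₁ = 2.4263 × 0.8781
Δλ₁ = 2.1306 pm

After first scattering:
λ₁ = 85.9 + 2.1306 = 88.0306 pm

Second scattering at θ₂ = 77°:
Δλ₂ = λ_C(1 - cos(77°))
Δλ₂ = 2.4263 × 0.7750
Δλ₂ = 1.8805 pm

Final wavelength:
λ₂ = 88.0306 + 1.8805 = 89.9111 pm

Total shift: Δλ_total = 2.1306 + 1.8805 = 4.0111 pm

(Intermediate values are shown rounded; full precision is carried through to the final answer.)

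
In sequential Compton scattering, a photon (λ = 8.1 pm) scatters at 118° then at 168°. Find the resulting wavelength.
16.4650 pm

Apply Compton shift twice:

First scattering at θ₁ = 118°:
Δλ₁ = λ_C(1 - cos(118°))
Δλ₁ = 2.4263 × 1.4695
Δλ₁ = 3.5654 pm

After first scattering:
λ₁ = 8.1 + 3.5654 = 11.6654 pm

Second scattering at θ₂ = 168°:
Δλ₂ = λ_C(1 - cos(168°))
Δλ₂ = 2.4263 × 1.9781
Δλ₂ = 4.7996 pm

Final wavelength:
λ₂ = 11.6654 + 4.7996 = 16.4650 pm

Total shift: Δλ_total = 3.5654 + 4.7996 = 8.3650 pm

(Intermediate values are shown rounded; full precision is carried through to the final answer.)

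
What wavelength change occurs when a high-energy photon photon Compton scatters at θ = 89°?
2.3840 pm

Using the Compton scattering formula:
Δλ = λ_C(1 - cos θ)

where λ_C = h/(m_e·c) ≈ 2.4263 pm is the Compton wavelength of an electron.

For θ = 89°:
cos(89°) = 0.0175
1 - cos(89°) = 0.9825

Δλ = 2.4263 × 0.9825
Δλ = 2.3840 pm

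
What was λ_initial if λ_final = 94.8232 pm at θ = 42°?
94.2000 pm

From λ' = λ + Δλ, we have λ = λ' - Δλ

First calculate the Compton shift:
Δλ = λ_C(1 - cos θ)
Δλ = 2.4263 × (1 - cos(42°))
Δλ = 2.4263 × 0.2569
Δλ = 0.6232 pm

Initial wavelength:
λ = λ' - Δλ
λ = 94.8232 - 0.6232
λ = 94.2000 pm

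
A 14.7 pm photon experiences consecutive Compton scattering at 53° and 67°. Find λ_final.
17.1444 pm

Apply Compton shift twice:

First scattering at θ₁ = 53°:
Δλ₁ = λ_C(1 - cos(53°))
Δλ₁ = 2.4263 × 0.3982
Δλ₁ = 0.9661 pm

After first scattering:
λ₁ = 14.7 + 0.9661 = 15.6661 pm

Second scattering at θ₂ = 67°:
Δλ₂ = λ_C(1 - cos(67°))
Δλ₂ = 2.4263 × 0.6093
Δλ₂ = 1.4783 pm

Final wavelength:
λ₂ = 15.6661 + 1.4783 = 17.1444 pm

Total shift: Δλ_total = 0.9661 + 1.4783 = 2.4444 pm

(Intermediate values are shown rounded; full precision is carried through to the final answer.)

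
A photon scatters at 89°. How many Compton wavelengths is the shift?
0.9825 λ_C

The Compton shift formula is:
Δλ = λ_C(1 - cos θ)

Dividing both sides by λ_C:
Δλ/λ_C = 1 - cos θ

For θ = 89°:
Δλ/λ_C = 1 - cos(89°)
Δλ/λ_C = 1 - 0.0175
Δλ/λ_C = 0.9825

This means the shift is 0.9825 × λ_C = 2.3840 pm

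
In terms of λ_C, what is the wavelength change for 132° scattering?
1.6691 λ_C

The Compton shift formula is:
Δλ = λ_C(1 - cos θ)

Dividing both sides by λ_C:
Δλ/λ_C = 1 - cos θ

For θ = 132°:
Δλ/λ_C = 1 - cos(132°)
Δλ/λ_C = 1 - -0.6691
Δλ/λ_C = 1.6691

This means the shift is 1.6691 × λ_C = 4.0498 pm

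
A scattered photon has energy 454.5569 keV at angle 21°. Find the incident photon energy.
483.1000 keV

Convert final energy to wavelength (hc ≈ 1239.842 keV·pm):
λ' = hc/E' = 1239.842 / 454.5569 = 2.7276 pm

Calculate the Compton shift:
Δλ = λ_C(1 - cos(21°))
Δλ = 2.4263 × (1 - cos(21°))
Δλ = 0.1612 pm

Initial wavelength:
λ = λ' - Δλ = 2.7276 - 0.1612 = 2.5664 pm

Initial energy:
E = hc/λ = 1239.842 / 2.5664 = 483.1000 keV

(Intermediate values are shown rounded; full precision is carried through to the final answer.)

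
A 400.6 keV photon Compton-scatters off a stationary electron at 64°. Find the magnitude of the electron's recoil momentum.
2.0007e-22 kg·m/s

The electron is initially at rest, so by conservation of momentum:
p⃗_e = p⃗₀ − p⃗'  (incident photon momentum minus scattered photon momentum)

Photon momentum magnitudes (p = h/λ = E/c):
λ₀ = hc/E₀ = 3.0950 pm → p₀ = h/λ₀ = 2.1409e-22 kg·m/s
Δλ = λ_C(1 − cos 64°) = 1.3627 pm
λ' = 4.4576 pm → p' = h/λ' = 1.4864e-22 kg·m/s

The scattered photon makes angle θ = 64° with the incident direction, so by the law of cosines:
|p⃗_e|² = p₀² + p'² − 2p₀p'cos θ
|p⃗_e|² = (2.1409e-22)² + (1.4864e-22)² − 2·2.1409e-22·1.4864e-22·cos(64°)
|p⃗_e| = 2.0007e-22 kg·m/s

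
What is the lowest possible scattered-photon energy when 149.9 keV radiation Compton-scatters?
94.4732 keV (at θ = 180°)

The scattered photon has minimum energy when its wavelength is maximum, i.e., when the Compton shift Δλ = λ_C(1 − cos θ) is maximum. This occurs at θ = 180° (backscattering), giving Δλ_max = 2λ_C = 4.8526 pm.

Initial wavelength: λ₀ = hc/E₀ = 8.2711 pm
Maximum final wavelength: λ'_max = λ₀ + 2λ_C = 8.2711 + 4.8526 = 13.1237 pm
Minimum final energy: E'_min = hc/λ'_max = 94.4732 keV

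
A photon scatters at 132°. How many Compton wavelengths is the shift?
1.6691 λ_C

The Compton shift formula is:
Δλ = λ_C(1 - cos θ)

Dividing both sides by λ_C:
Δλ/λ_C = 1 - cos θ

For θ = 132°:
Δλ/λ_C = 1 - cos(132°)
Δλ/λ_C = 1 - -0.6691
Δλ/λ_C = 1.6691

This means the shift is 1.6691 × λ_C = 4.0498 pm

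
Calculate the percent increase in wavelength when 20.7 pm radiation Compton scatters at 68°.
7.3304%

Calculate the Compton shift:
Δλ = λ_C(1 - cos(68°))
Δλ = 2.4263 × (1 - cos(68°))
Δλ = 2.4263 × 0.6254
Δλ = 1.5174 pm

Percentage change:
(Δλ/λ₀) × 100 = (1.5174/20.7) × 100
= 7.3304%

(Intermediate values are shown rounded; full precision is carried through to the final answer.)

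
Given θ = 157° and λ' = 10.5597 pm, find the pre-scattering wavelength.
5.9000 pm

From λ' = λ + Δλ, we have λ = λ' - Δλ

First calculate the Compton shift:
Δλ = λ_C(1 - cos θ)
Δλ = 2.4263 × (1 - cos(157°))
Δλ = 2.4263 × 1.9205
Δλ = 4.6597 pm

Initial wavelength:
λ = λ' - Δλ
λ = 10.5597 - 4.6597
λ = 5.9000 pm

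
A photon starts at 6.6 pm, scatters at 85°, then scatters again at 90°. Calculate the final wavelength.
11.2412 pm

Apply Compton shift twice:

First scattering at θ₁ = 85°:
Δλ₁ = λ_C(1 - cos(85°))
Δλ₁ = 2.4263 × 0.9128
Δλ₁ = 2.2148 pm

After first scattering:
λ₁ = 6.6 + 2.2148 = 8.8148 pm

Second scattering at θ₂ = 90°:
Δλ₂ = λ_C(1 - cos(90°))
Δλ₂ = 2.4263 × 1.0000
Δλ₂ = 2.4263 pm

Final wavelength:
λ₂ = 8.8148 + 2.4263 = 11.2412 pm

Total shift: Δλ_total = 2.2148 + 2.4263 = 4.6412 pm

(Intermediate values are shown rounded; full precision is carried through to the final answer.)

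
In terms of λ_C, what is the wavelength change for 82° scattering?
0.8608 λ_C

The Compton shift formula is:
Δλ = λ_C(1 - cos θ)

Dividing both sides by λ_C:
Δλ/λ_C = 1 - cos θ

For θ = 82°:
Δλ/λ_C = 1 - cos(82°)
Δλ/λ_C = 1 - 0.1392
Δλ/λ_C = 0.8608

This means the shift is 0.8608 × λ_C = 2.0886 pm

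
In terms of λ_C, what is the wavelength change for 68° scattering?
0.6254 λ_C

The Compton shift formula is:
Δλ = λ_C(1 - cos θ)

Dividing both sides by λ_C:
Δλ/λ_C = 1 - cos θ

For θ = 68°:
Δλ/λ_C = 1 - cos(68°)
Δλ/λ_C = 1 - 0.3746
Δλ/λ_C = 0.6254

This means the shift is 0.6254 × λ_C = 1.5174 pm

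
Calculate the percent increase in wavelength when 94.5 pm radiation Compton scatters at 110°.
3.4457%

Calculate the Compton shift:
Δλ = λ_C(1 - cos(110°))
Δλ = 2.4263 × (1 - cos(110°))
Δλ = 2.4263 × 1.3420
Δλ = 3.2562 pm

Percentage change:
(Δλ/λ₀) × 100 = (3.2562/94.5) × 100
= 3.4457%

(Intermediate values are shown rounded; full precision is carried through to the final answer.)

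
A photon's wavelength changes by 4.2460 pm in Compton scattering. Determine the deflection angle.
138.59°

From the Compton formula Δλ = λ_C(1 - cos θ), we can solve for θ:

cos θ = 1 - Δλ/λ_C

Given:
- Δλ = 4.2460 pm
- λ_C = h/(m_e·c) ≈ 2.42631024 pm

cos θ = 1 - 4.2460/2.42631024
cos θ = 1 - 1.749982
cos θ = -0.749982

θ = arccos(-0.749982)
θ = 138.59°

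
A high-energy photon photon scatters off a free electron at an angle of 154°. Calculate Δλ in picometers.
4.6071 pm

Using the Compton scattering formula:
Δλ = λ_C(1 - cos θ)

where λ_C = h/(m_e·c) ≈ 2.4263 pm is the Compton wavelength of an electron.

For θ = 154°:
cos(154°) = -0.8988
1 - cos(154°) = 1.8988

Δλ = 2.4263 × 1.8988
Δλ = 4.6071 pm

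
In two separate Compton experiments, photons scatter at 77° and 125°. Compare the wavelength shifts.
125° produces the larger shift by a factor of 2.030

Calculate both shifts using Δλ = λ_C(1 - cos θ):

For θ₁ = 77°:
Δλ₁ = 2.4263 × (1 - cos(77°))
Δλ₁ = 2.4263 × 0.7750
Δλ₁ = 1.8805 pm

For θ₂ = 125°:
Δλ₂ = 2.4263 × (1 - cos(125°))
Δλ₂ = 2.4263 × 1.5736
Δλ₂ = 3.8180 pm

The 125° angle produces the larger shift.
Ratio: 3.8180/1.8805 = 2.030

(Intermediate values are shown rounded; full precision is carried through to the final answer.)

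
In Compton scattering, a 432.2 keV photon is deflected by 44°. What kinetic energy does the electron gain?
82.9138 keV

By energy conservation: K_e = E_initial - E_final

First find the scattered photon energy:
Initial wavelength: λ = hc/E = 2.8687 pm
Compton shift: Δλ = λ_C(1 - cos(44°)) = 0.6810 pm
Final wavelength: λ' = 2.8687 + 0.6810 = 3.5496 pm
Final photon energy: E' = hc/λ' = 349.2862 keV

Electron kinetic energy:
K_e = E - E' = 432.2000 - 349.2862 = 82.9138 keV

(Intermediate values are shown rounded; full precision is carried through to the final answer.)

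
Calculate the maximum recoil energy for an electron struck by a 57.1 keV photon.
10.4300 keV

Maximum energy transfer occurs at θ = 180° (backscattering).

Initial photon: E₀ = 57.1 keV → λ₀ = 21.7135 pm

Maximum Compton shift (at 180°):
Δλ_max = 2λ_C = 2 × 2.4263 = 4.8526 pm

Final wavelength:
λ' = 21.7135 + 4.8526 = 26.5661 pm

Minimum photon energy (maximum energy to electron):
E'_min = hc/λ' = 46.6700 keV

Maximum electron kinetic energy:
K_max = E₀ - E'_min = 57.1000 - 46.6700 = 10.4300 keV

(Intermediate values are shown rounded; full precision is carried through to the final answer.)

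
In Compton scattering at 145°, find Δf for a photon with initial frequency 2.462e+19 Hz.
6.550e+18 Hz (decrease)

Convert frequency to wavelength (c = 299792458 m/s):
λ₀ = c/f₀ = 299792458/2.462e+19 = 1.2176785e-11 m = 12.1768 pm

Calculate Compton shift:
Δλ = λ_C(1 - cos(145°)) = 4.4138 pm

Final wavelength:
λ' = λ₀ + Δλ = 12.1768 + 4.4138 = 16.5906 pm

Final frequency:
f' = c/λ' = 299792458/1.6590613e-11 = 1.8070005e+19 Hz

Frequency shift (decrease):
Δf = f₀ - f' = 2.462e+19 - 1.8070005e+19 = 6.550e+18 Hz

(Intermediate values are shown rounded; full precision is carried through to the final answer.)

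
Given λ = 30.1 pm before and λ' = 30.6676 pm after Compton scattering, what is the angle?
40.00°

First find the wavelength shift:
Δλ = λ' - λ = 30.6676 - 30.1 = 0.5676 pm

Using Δλ = λ_C(1 - cos θ), with λ_C = h/(m_e·c) ≈ 2.42631024 pm:
cos θ = 1 - Δλ/λ_C
cos θ = 1 - 0.5676/2.42631024
cos θ = 0.766065

θ = arccos(0.766065)
θ = 40.00°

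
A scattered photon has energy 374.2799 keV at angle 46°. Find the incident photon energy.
482.1000 keV

Convert final energy to wavelength (hc ≈ 1239.842 keV·pm):
λ' = hc/E' = 1239.842 / 374.2799 = 3.3126 pm

Calculate the Compton shift:
Δλ = λ_C(1 - cos(46°))
Δλ = 2.4263 × (1 - cos(46°))
Δλ = 0.7409 pm

Initial wavelength:
λ = λ' - Δλ = 3.3126 - 0.7409 = 2.5718 pm

Initial energy:
E = hc/λ = 1239.842 / 2.5718 = 482.1000 keV

(Intermediate values are shown rounded; full precision is carried through to the final answer.)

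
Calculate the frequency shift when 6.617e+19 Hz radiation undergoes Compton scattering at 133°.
3.136e+19 Hz (decrease)

Convert frequency to wavelength (c = 299792458 m/s):
λ₀ = c/f₀ = 299792458/6.617e+19 = 4.5306401e-12 m = 4.5306 pm

Calculate Compton shift:
Δλ = λ_C(1 - cos(133°)) = 4.0810 pm

Final wavelength:
λ' = λ₀ + Δλ = 4.5306 + 4.0810 = 8.6117 pm

Final frequency:
f' = c/λ' = 299792458/8.6116900e-12 = 3.4812268e+19 Hz

Frequency shift (decrease):
Δf = f₀ - f' = 6.617e+19 - 3.4812268e+19 = 3.136e+19 Hz

(Intermediate values are shown rounded; full precision is carried through to the final answer.)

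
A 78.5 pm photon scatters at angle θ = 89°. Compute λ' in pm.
80.8840 pm

Using the Compton scattering formula:
λ' = λ + Δλ = λ + λ_C(1 - cos θ)

Given:
- Initial wavelength λ = 78.5 pm
- Scattering angle θ = 89°
- Compton wavelength λ_C ≈ 2.4263 pm

Calculate the shift:
Δλ = 2.4263 × (1 - cos(89°))
Δλ = 2.4263 × 0.9825
Δλ = 2.3840 pm

Final wavelength:
λ' = 78.5 + 2.3840 = 80.8840 pm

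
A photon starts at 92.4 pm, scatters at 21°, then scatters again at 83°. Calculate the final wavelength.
94.6918 pm

Apply Compton shift twice:

First scattering at θ₁ = 21°:
Δλ₁ = λ_C(1 - cos(21°))
Δλ₁ = 2.4263 × 0.0664
Δλ₁ = 0.1612 pm

After first scattering:
λ₁ = 92.4 + 0.1612 = 92.5612 pm

Second scattering at θ₂ = 83°:
Δλ₂ = λ_C(1 - cos(83°))
Δλ₂ = 2.4263 × 0.8781
Δλ₂ = 2.1306 pm

Final wavelength:
λ₂ = 92.5612 + 2.1306 = 94.6918 pm

Total shift: Δλ_total = 0.1612 + 2.1306 = 2.2918 pm

(Intermediate values are shown rounded; full precision is carried through to the final answer.)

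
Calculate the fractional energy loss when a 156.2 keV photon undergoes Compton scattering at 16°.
0.0117 (or 1.17%)

Calculate initial and final photon energies:

Initial: E₀ = 156.2 keV → λ₀ = 7.9375 pm
Compton shift: Δλ = 0.0940 pm
Final wavelength: λ' = 8.0315 pm
Final energy: E' = 154.3720 keV

Fractional energy loss:
(E₀ - E')/E₀ = (156.2000 - 154.3720)/156.2000
= 1.8280/156.2000
= 0.0117
= 1.17%

(Intermediate values are shown rounded; full precision is carried through to the final answer.)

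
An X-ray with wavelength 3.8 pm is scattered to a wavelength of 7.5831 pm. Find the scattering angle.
124.00°

First find the wavelength shift:
Δλ = λ' - λ = 7.5831 - 3.8 = 3.7831 pm

Using Δλ = λ_C(1 - cos θ), with λ_C = h/(m_e·c) ≈ 2.42631024 pm:
cos θ = 1 - Δλ/λ_C
cos θ = 1 - 3.7831/2.42631024
cos θ = -0.559199

θ = arccos(-0.559199)
θ = 124.00°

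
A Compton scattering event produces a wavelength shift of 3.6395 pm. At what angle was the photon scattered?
120.00°

From the Compton formula Δλ = λ_C(1 - cos θ), we can solve for θ:

cos θ = 1 - Δλ/λ_C

Given:
- Δλ = 3.6395 pm
- λ_C = h/(m_e·c) ≈ 2.42631024 pm

cos θ = 1 - 3.6395/2.42631024
cos θ = 1 - 1.500014
cos θ = -0.500014

θ = arccos(-0.500014)
θ = 120.00°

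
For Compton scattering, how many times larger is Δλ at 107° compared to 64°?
107° produces the larger shift by a factor of 2.301

Calculate both shifts using Δλ = λ_C(1 - cos θ):

For θ₁ = 64°:
Δλ₁ = 2.4263 × (1 - cos(64°))
Δλ₁ = 2.4263 × 0.5616
Δλ₁ = 1.3627 pm

For θ₂ = 107°:
Δλ₂ = 2.4263 × (1 - cos(107°))
Δλ₂ = 2.4263 × 1.2924
Δλ₂ = 3.1357 pm

The 107° angle produces the larger shift.
Ratio: 3.1357/1.3627 = 2.301

(Intermediate values are shown rounded; full precision is carried through to the final answer.)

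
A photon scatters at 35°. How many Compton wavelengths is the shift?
0.1808 λ_C

The Compton shift formula is:
Δλ = λ_C(1 - cos θ)

Dividing both sides by λ_C:
Δλ/λ_C = 1 - cos θ

For θ = 35°:
Δλ/λ_C = 1 - cos(35°)
Δλ/λ_C = 1 - 0.8192
Δλ/λ_C = 0.1808

This means the shift is 0.1808 × λ_C = 0.4388 pm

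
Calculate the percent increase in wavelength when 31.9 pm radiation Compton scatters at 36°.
1.4526%

Calculate the Compton shift:
Δλ = λ_C(1 - cos(36°))
Δλ = 2.4263 × (1 - cos(36°))
Δλ = 2.4263 × 0.1910
Δλ = 0.4634 pm

Percentage change:
(Δλ/λ₀) × 100 = (0.4634/31.9) × 100
= 1.4526%

(Intermediate values are shown rounded; full precision is carried through to the final answer.)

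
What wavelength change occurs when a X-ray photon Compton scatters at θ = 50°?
0.8667 pm

Using the Compton scattering formula:
Δλ = λ_C(1 - cos θ)

where λ_C = h/(m_e·c) ≈ 2.4263 pm is the Compton wavelength of an electron.

For θ = 50°:
cos(50°) = 0.6428
1 - cos(50°) = 0.3572

Δλ = 2.4263 × 0.3572
Δλ = 0.8667 pm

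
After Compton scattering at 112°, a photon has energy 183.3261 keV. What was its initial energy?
361.6999 keV

Convert final energy to wavelength (hc ≈ 1239.842 keV·pm):
λ' = hc/E' = 1239.842 / 183.3261 = 6.7630 pm

Calculate the Compton shift:
Δλ = λ_C(1 - cos(112°))
Δλ = 2.4263 × (1 - cos(112°))
Δλ = 3.3352 pm

Initial wavelength:
λ = λ' - Δλ = 6.7630 - 3.3352 = 3.4278 pm

Initial energy:
E = hc/λ = 1239.842 / 3.4278 = 361.6999 keV

(Intermediate values are shown rounded; full precision is carried through to the final answer.)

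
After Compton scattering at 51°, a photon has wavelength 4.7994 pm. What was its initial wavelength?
3.9000 pm

From λ' = λ + Δλ, we have λ = λ' - Δλ

First calculate the Compton shift:
Δλ = λ_C(1 - cos θ)
Δλ = 2.4263 × (1 - cos(51°))
Δλ = 2.4263 × 0.3707
Δλ = 0.8994 pm

Initial wavelength:
λ = λ' - Δλ
λ = 4.7994 - 0.8994
λ = 3.9000 pm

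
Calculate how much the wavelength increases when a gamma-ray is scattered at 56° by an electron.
1.0695 pm

Using the Compton scattering formula:
Δλ = λ_C(1 - cos θ)

where λ_C = h/(m_e·c) ≈ 2.4263 pm is the Compton wavelength of an electron.

For θ = 56°:
cos(56°) = 0.5592
1 - cos(56°) = 0.4408

Δλ = 2.4263 × 0.4408
Δλ = 1.0695 pm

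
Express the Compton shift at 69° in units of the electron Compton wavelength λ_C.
0.6416 λ_C

The Compton shift formula is:
Δλ = λ_C(1 - cos θ)

Dividing both sides by λ_C:
Δλ/λ_C = 1 - cos θ

For θ = 69°:
Δλ/λ_C = 1 - cos(69°)
Δλ/λ_C = 1 - 0.3584
Δλ/λ_C = 0.6416

This means the shift is 0.6416 × λ_C = 1.5568 pm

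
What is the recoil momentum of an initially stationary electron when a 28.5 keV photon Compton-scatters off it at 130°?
2.6455e-23 kg·m/s

The electron is initially at rest, so by conservation of momentum:
p⃗_e = p⃗₀ − p⃗'  (incident photon momentum minus scattered photon momentum)

Photon momentum magnitudes (p = h/λ = E/c):
λ₀ = hc/E₀ = 43.5032 pm → p₀ = h/λ₀ = 1.5231e-23 kg·m/s
Δλ = λ_C(1 − cos 130°) = 3.9859 pm
λ' = 47.4891 pm → p' = h/λ' = 1.3953e-23 kg·m/s

The scattered photon makes angle θ = 130° with the incident direction, so by the law of cosines:
|p⃗_e|² = p₀² + p'² − 2p₀p'cos θ
|p⃗_e|² = (1.5231e-23)² + (1.3953e-23)² − 2·1.5231e-23·1.3953e-23·cos(130°)
|p⃗_e| = 2.6455e-23 kg·m/s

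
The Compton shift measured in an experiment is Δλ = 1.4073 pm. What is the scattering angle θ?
65.17°

From the Compton formula Δλ = λ_C(1 - cos θ), we can solve for θ:

cos θ = 1 - Δλ/λ_C

Given:
- Δλ = 1.4073 pm
- λ_C = h/(m_e·c) ≈ 2.42631024 pm

cos θ = 1 - 1.4073/2.42631024
cos θ = 1 - 0.580017
cos θ = 0.419983

θ = arccos(0.419983)
θ = 65.17°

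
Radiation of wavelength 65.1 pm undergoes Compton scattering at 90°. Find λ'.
67.5263 pm

Using the Compton formula: λ' = λ + λ_C(1 − cos θ)

For θ = 90°, cos θ = 0 (exact) = 0.0000, so:
1 − cos 90° = 1 − (0) = 1.0000

Δλ = λ_C × 1.0000 = 2.4263 × 1.0000 = 2.4263 pm

λ' = 65.1 + 2.4263 = 67.5263 pm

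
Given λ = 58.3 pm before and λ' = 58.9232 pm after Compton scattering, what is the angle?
42.00°

First find the wavelength shift:
Δλ = λ' - λ = 58.9232 - 58.3 = 0.6232 pm

Using Δλ = λ_C(1 - cos θ), with λ_C = h/(m_e·c) ≈ 2.42631024 pm:
cos θ = 1 - Δλ/λ_C
cos θ = 1 - 0.6232/2.42631024
cos θ = 0.743149

θ = arccos(0.743149)
θ = 42.00°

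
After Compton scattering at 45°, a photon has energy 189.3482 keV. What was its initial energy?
212.4000 keV

Convert final energy to wavelength (hc ≈ 1239.842 keV·pm):
λ' = hc/E' = 1239.842 / 189.3482 = 6.5479 pm

Calculate the Compton shift:
Δλ = λ_C(1 - cos(45°))
Δλ = 2.4263 × (1 - cos(45°))
Δλ = 0.7106 pm

Initial wavelength:
λ = λ' - Δλ = 6.5479 - 0.7106 = 5.8373 pm

Initial energy:
E = hc/λ = 1239.842 / 5.8373 = 212.4000 keV

(Intermediate values are shown rounded; full precision is carried through to the final answer.)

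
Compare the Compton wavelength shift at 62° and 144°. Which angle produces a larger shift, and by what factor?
144° produces the larger shift by a factor of 3.410

Calculate both shifts using Δλ = λ_C(1 - cos θ):

For θ₁ = 62°:
Δλ₁ = 2.4263 × (1 - cos(62°))
Δλ₁ = 2.4263 × 0.5305
Δλ₁ = 1.2872 pm

For θ₂ = 144°:
Δλ₂ = 2.4263 × (1 - cos(144°))
Δλ₂ = 2.4263 × 1.8090
Δλ₂ = 4.3892 pm

The 144° angle produces the larger shift.
Ratio: 4.3892/1.2872 = 3.410

(Intermediate values are shown rounded; full precision is carried through to the final answer.)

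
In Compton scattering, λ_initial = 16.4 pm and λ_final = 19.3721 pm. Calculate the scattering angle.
103.00°

First find the wavelength shift:
Δλ = λ' - λ = 19.3721 - 16.4 = 2.9721 pm

Using Δλ = λ_C(1 - cos θ), with λ_C = h/(m_e·c) ≈ 2.42631024 pm:
cos θ = 1 - Δλ/λ_C
cos θ = 1 - 2.9721/2.42631024
cos θ = -0.224946

θ = arccos(-0.224946)
θ = 103.00°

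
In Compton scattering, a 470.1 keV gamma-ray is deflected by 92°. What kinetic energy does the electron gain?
229.2786 keV

By energy conservation: K_e = E_initial - E_final

First find the scattered photon energy:
Initial wavelength: λ = hc/E = 2.6374 pm
Compton shift: Δλ = λ_C(1 - cos(92°)) = 2.5110 pm
Final wavelength: λ' = 2.6374 + 2.5110 = 5.1484 pm
Final photon energy: E' = hc/λ' = 240.8214 keV

Electron kinetic energy:
K_e = E - E' = 470.1000 - 240.8214 = 229.2786 keV

(Intermediate values are shown rounded; full precision is carried through to the final answer.)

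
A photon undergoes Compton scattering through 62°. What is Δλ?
1.2872 pm

Using the Compton scattering formula:
Δλ = λ_C(1 - cos θ)

where λ_C = h/(m_e·c) ≈ 2.4263 pm is the Compton wavelength of an electron.

For θ = 62°:
cos(62°) = 0.4695
1 - cos(62°) = 0.5305

Δλ = 2.4263 × 0.5305
Δλ = 1.2872 pm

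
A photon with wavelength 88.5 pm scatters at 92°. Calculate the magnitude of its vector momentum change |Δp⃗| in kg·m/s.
1.0624e-23 kg·m/s

Photon momentum magnitude is p = h/λ.

Initial momentum:
p₀ = h/λ = 6.6261e-34/8.8500e-11 = 7.4871e-24 kg·m/s

After scattering:
λ' = λ + Δλ = 88.5 + 2.5110 = 91.0110 pm
p' = h/λ' = 6.6261e-34/9.1011e-11 = 7.2805e-24 kg·m/s

Momentum is a vector; the scattered photon's direction makes angle θ = 92° with the incident direction. The magnitude of the vector change Δp⃗ = p⃗₀ − p⃗' is found from the law of cosines:
|Δp⃗|² = p₀² + p'² − 2p₀p'cos θ
|Δp⃗|² = (7.4871e-24)² + (7.2805e-24)² − 2·7.4871e-24·7.2805e-24·cos(92°)
|Δp⃗| = 1.0624e-23 kg·m/s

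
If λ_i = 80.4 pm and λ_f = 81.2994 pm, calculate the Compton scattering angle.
51.00°

First find the wavelength shift:
Δλ = λ' - λ = 81.2994 - 80.4 = 0.8994 pm

Using Δλ = λ_C(1 - cos θ), with λ_C = h/(m_e·c) ≈ 2.42631024 pm:
cos θ = 1 - Δλ/λ_C
cos θ = 1 - 0.8994/2.42631024
cos θ = 0.629314

θ = arccos(0.629314)
θ = 51.00°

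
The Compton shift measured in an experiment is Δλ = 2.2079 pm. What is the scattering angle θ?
84.84°

From the Compton formula Δλ = λ_C(1 - cos θ), we can solve for θ:

cos θ = 1 - Δλ/λ_C

Given:
- Δλ = 2.2079 pm
- λ_C = h/(m_e·c) ≈ 2.42631024 pm

cos θ = 1 - 2.2079/2.42631024
cos θ = 1 - 0.909983
cos θ = 0.090017

θ = arccos(0.090017)
θ = 84.84°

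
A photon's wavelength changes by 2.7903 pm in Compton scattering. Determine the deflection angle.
98.63°

From the Compton formula Δλ = λ_C(1 - cos θ), we can solve for θ:

cos θ = 1 - Δλ/λ_C

Given:
- Δλ = 2.7903 pm
- λ_C = h/(m_e·c) ≈ 2.42631024 pm

cos θ = 1 - 2.7903/2.42631024
cos θ = 1 - 1.150018
cos θ = -0.150018

θ = arccos(-0.150018)
θ = 98.63°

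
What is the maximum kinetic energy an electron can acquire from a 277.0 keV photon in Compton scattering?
144.0922 keV

Maximum energy transfer occurs at θ = 180° (backscattering).

Initial photon: E₀ = 277.0 keV → λ₀ = 4.4760 pm

Maximum Compton shift (at 180°):
Δλ_max = 2λ_C = 2 × 2.4263 = 4.8526 pm

Final wavelength:
λ' = 4.4760 + 4.8526 = 9.3286 pm

Minimum photon energy (maximum energy to electron):
E'_min = hc/λ' = 132.9078 keV

Maximum electron kinetic energy:
K_max = E₀ - E'_min = 277.0000 - 132.9078 = 144.0922 keV

(Intermediate values are shown rounded; full precision is carried through to the final answer.)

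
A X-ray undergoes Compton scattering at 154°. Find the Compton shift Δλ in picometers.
4.6071 pm

Using the Compton scattering formula:
Δλ = λ_C(1 - cos θ)

where λ_C = h/(m_e·c) ≈ 2.4263 pm is the Compton wavelength of an electron.

For θ = 154°:
cos(154°) = -0.8988
1 - cos(154°) = 1.8988

Δλ = 2.4263 × 1.8988
Δλ = 4.6071 pm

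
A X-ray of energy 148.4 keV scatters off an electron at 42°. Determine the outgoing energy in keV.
138.0987 keV

First convert energy to wavelength:
λ = hc/E, with hc ≈ 1239.842 keV·pm (i.e. 1239.842 eV·nm)

For E = 148.4 keV = 148400 eV:
λ = 1239.842 keV·pm / 148.4 keV
λ = 8.3547 pm

Calculate the Compton shift:
Δλ = λ_C(1 - cos(42°)) = 2.4263 × 0.2569
Δλ = 0.6232 pm

Final wavelength:
λ' = 8.3547 + 0.6232 = 8.9779 pm

Final energy:
E' = hc/λ' = 1239.842 / 8.9779 = 138.0987 keV

(Intermediate values are shown rounded; full precision is carried through to the final answer.)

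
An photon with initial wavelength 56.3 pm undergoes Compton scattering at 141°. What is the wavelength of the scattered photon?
60.6119 pm

Using the Compton scattering formula:
λ' = λ + Δλ = λ + λ_C(1 - cos θ)

Given:
- Initial wavelength λ = 56.3 pm
- Scattering angle θ = 141°
- Compton wavelength λ_C ≈ 2.4263 pm

Calculate the shift:
Δλ = 2.4263 × (1 - cos(141°))
Δλ = 2.4263 × 1.7771
Δλ = 4.3119 pm

Final wavelength:
λ' = 56.3 + 4.3119 = 60.6119 pm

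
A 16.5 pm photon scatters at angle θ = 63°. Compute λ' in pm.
17.8248 pm

Using the Compton scattering formula:
λ' = λ + Δλ = λ + λ_C(1 - cos θ)

Given:
- Initial wavelength λ = 16.5 pm
- Scattering angle θ = 63°
- Compton wavelength λ_C ≈ 2.4263 pm

Calculate the shift:
Δλ = 2.4263 × (1 - cos(63°))
Δλ = 2.4263 × 0.5460
Δλ = 1.3248 pm

Final wavelength:
λ' = 16.5 + 1.3248 = 17.8248 pm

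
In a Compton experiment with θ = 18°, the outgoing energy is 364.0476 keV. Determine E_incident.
377.2000 keV

Convert final energy to wavelength (hc ≈ 1239.842 keV·pm):
λ' = hc/E' = 1239.842 / 364.0476 = 3.4057 pm

Calculate the Compton shift:
Δλ = λ_C(1 - cos(18°))
Δλ = 2.4263 × (1 - cos(18°))
Δλ = 0.1188 pm

Initial wavelength:
λ = λ' - Δλ = 3.4057 - 0.1188 = 3.2870 pm

Initial energy:
E = hc/λ = 1239.842 / 3.2870 = 377.2000 keV

(Intermediate values are shown rounded; full precision is carried through to the final answer.)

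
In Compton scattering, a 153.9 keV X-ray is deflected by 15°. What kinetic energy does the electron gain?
1.5633 keV

By energy conservation: K_e = E_initial - E_final

First find the scattered photon energy:
Initial wavelength: λ = hc/E = 8.0562 pm
Compton shift: Δλ = λ_C(1 - cos(15°)) = 0.0827 pm
Final wavelength: λ' = 8.0562 + 0.0827 = 8.1388 pm
Final photon energy: E' = hc/λ' = 152.3367 keV

Electron kinetic energy:
K_e = E - E' = 153.9000 - 152.3367 = 1.5633 keV

(Intermediate values are shown rounded; full precision is carried through to the final answer.)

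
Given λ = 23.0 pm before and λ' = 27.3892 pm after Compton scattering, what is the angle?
144.00°

First find the wavelength shift:
Δλ = λ' - λ = 27.3892 - 23.0 = 4.3892 pm

Using Δλ = λ_C(1 - cos θ), with λ_C = h/(m_e·c) ≈ 2.42631024 pm:
cos θ = 1 - Δλ/λ_C
cos θ = 1 - 4.3892/2.42631024
cos θ = -0.809002

θ = arccos(-0.809002)
θ = 144.00°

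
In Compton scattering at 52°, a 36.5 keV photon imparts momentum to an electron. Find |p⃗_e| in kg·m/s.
1.6880e-23 kg·m/s

The electron is initially at rest, so by conservation of momentum:
p⃗_e = p⃗₀ − p⃗'  (incident photon momentum minus scattered photon momentum)

Photon momentum magnitudes (p = h/λ = E/c):
λ₀ = hc/E₀ = 33.9683 pm → p₀ = h/λ₀ = 1.9507e-23 kg·m/s
Δλ = λ_C(1 − cos 52°) = 0.9325 pm
λ' = 34.9008 pm → p' = h/λ' = 1.8985e-23 kg·m/s

The scattered photon makes angle θ = 52° with the incident direction, so by the law of cosines:
|p⃗_e|² = p₀² + p'² − 2p₀p'cos θ
|p⃗_e|² = (1.9507e-23)² + (1.8985e-23)² − 2·1.9507e-23·1.8985e-23·cos(52°)
|p⃗_e| = 1.6880e-23 kg·m/s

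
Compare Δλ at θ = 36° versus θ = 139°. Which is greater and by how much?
139° produces the larger shift by a factor of 9.188

Calculate both shifts using Δλ = λ_C(1 - cos θ):

For θ₁ = 36°:
Δλ₁ = 2.4263 × (1 - cos(36°))
Δλ₁ = 2.4263 × 0.1910
Δλ₁ = 0.4634 pm

For θ₂ = 139°:
Δλ₂ = 2.4263 × (1 - cos(139°))
Δλ₂ = 2.4263 × 1.7547
Δλ₂ = 4.2575 pm

The 139° angle produces the larger shift.
Ratio: 4.2575/0.4634 = 9.188

(Intermediate values are shown rounded; full precision is carried through to the final answer.)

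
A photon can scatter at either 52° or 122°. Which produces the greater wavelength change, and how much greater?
122° produces the larger shift by a factor of 3.981

Calculate both shifts using Δλ = λ_C(1 - cos θ):

For θ₁ = 52°:
Δλ₁ = 2.4263 × (1 - cos(52°))
Δλ₁ = 2.4263 × 0.3843
Δλ₁ = 0.9325 pm

For θ₂ = 122°:
Δλ₂ = 2.4263 × (1 - cos(122°))
Δλ₂ = 2.4263 × 1.5299
Δλ₂ = 3.7121 pm

The 122° angle produces the larger shift.
Ratio: 3.7121/0.9325 = 3.981

(Intermediate values are shown rounded; full precision is carried through to the final answer.)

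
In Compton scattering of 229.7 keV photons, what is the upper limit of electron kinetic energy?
108.7431 keV

Maximum energy transfer occurs at θ = 180° (backscattering).

Initial photon: E₀ = 229.7 keV → λ₀ = 5.3977 pm

Maximum Compton shift (at 180°):
Δλ_max = 2λ_C = 2 × 2.4263 = 4.8526 pm

Final wavelength:
λ' = 5.3977 + 4.8526 = 10.2503 pm

Minimum photon energy (maximum energy to electron):
E'_min = hc/λ' = 120.9569 keV

Maximum electron kinetic energy:
K_max = E₀ - E'_min = 229.7000 - 120.9569 = 108.7431 keV

(Intermediate values are shown rounded; full precision is carried through to the final answer.)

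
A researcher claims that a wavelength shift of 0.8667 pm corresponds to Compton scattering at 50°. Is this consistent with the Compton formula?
Yes, consistent

Calculate the expected shift for θ = 50°:

Δλ_expected = λ_C(1 - cos(50°))
Δλ_expected = 2.4263 × (1 - cos(50°))
Δλ_expected = 2.4263 × 0.3572
Δλ_expected = 0.8667 pm

Given shift: 0.8667 pm
Expected shift: 0.8667 pm
Difference: 0.0000 pm

The values match. This is consistent with Compton scattering at the stated angle.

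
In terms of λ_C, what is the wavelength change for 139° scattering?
1.7547 λ_C

The Compton shift formula is:
Δλ = λ_C(1 - cos θ)

Dividing both sides by λ_C:
Δλ/λ_C = 1 - cos θ

For θ = 139°:
Δλ/λ_C = 1 - cos(139°)
Δλ/λ_C = 1 - -0.7547
Δλ/λ_C = 1.7547

This means the shift is 1.7547 × λ_C = 4.2575 pm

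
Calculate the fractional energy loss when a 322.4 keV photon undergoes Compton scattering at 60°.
0.2398 (or 23.98%)

Calculate initial and final photon energies:

Initial: E₀ = 322.4 keV → λ₀ = 3.8457 pm
Compton shift: Δλ = 1.2132 pm
Final wavelength: λ' = 5.0588 pm
Final energy: E' = 245.0853 keV

Fractional energy loss:
(E₀ - E')/E₀ = (322.4000 - 245.0853)/322.4000
= 77.3147/322.4000
= 0.2398
= 23.98%

(Intermediate values are shown rounded; full precision is carried through to the final answer.)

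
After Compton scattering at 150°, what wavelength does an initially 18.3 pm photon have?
22.8276 pm

Using the Compton formula: λ' = λ + λ_C(1 − cos θ)

For θ = 150°, cos θ = -√3/2 (exact) ≈ -0.8660, so:
1 − cos 150° = 1 − (-√3/2) ≈ 1.8660

Δλ = λ_C × 1.8660 = 2.4263 × 1.8660 = 4.5276 pm

λ' = 18.3 + 4.5276 = 22.8276 pm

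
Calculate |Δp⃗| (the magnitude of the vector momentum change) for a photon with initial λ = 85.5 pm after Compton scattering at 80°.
9.8497e-24 kg·m/s

Photon momentum magnitude is p = h/λ.

Initial momentum:
p₀ = h/λ = 6.6261e-34/8.5500e-11 = 7.7498e-24 kg·m/s

After scattering:
λ' = λ + Δλ = 85.5 + 2.0050 = 87.5050 pm
p' = h/λ' = 6.6261e-34/8.7505e-11 = 7.5722e-24 kg·m/s

Momentum is a vector; the scattered photon's direction makes angle θ = 80° with the incident direction. The magnitude of the vector change Δp⃗ = p⃗₀ − p⃗' is found from the law of cosines:
|Δp⃗|² = p₀² + p'² − 2p₀p'cos θ
|Δp⃗|² = (7.7498e-24)² + (7.5722e-24)² − 2·7.7498e-24·7.5722e-24·cos(80°)
|Δp⃗| = 9.8497e-24 kg·m/s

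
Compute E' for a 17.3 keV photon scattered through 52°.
17.0778 keV

First convert energy to wavelength:
λ = hc/E, with hc ≈ 1239.842 keV·pm (i.e. 1239.842 eV·nm)

For E = 17.3 keV = 17300 eV:
λ = 1239.842 keV·pm / 17.3 keV
λ = 71.6672 pm

Calculate the Compton shift:
Δλ = λ_C(1 - cos(52°)) = 2.4263 × 0.3843
Δλ = 0.9325 pm

Final wavelength:
λ' = 71.6672 + 0.9325 = 72.5997 pm

Final energy:
E' = hc/λ' = 1239.842 / 72.5997 = 17.0778 keV

(Intermediate values are shown rounded; full precision is carried through to the final answer.)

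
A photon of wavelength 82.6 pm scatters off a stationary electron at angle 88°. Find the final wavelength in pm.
84.9416 pm

Using the Compton scattering formula:
λ' = λ + Δλ = λ + λ_C(1 - cos θ)

Given:
- Initial wavelength λ = 82.6 pm
- Scattering angle θ = 88°
- Compton wavelength λ_C ≈ 2.4263 pm

Calculate the shift:
Δλ = 2.4263 × (1 - cos(88°))
Δλ = 2.4263 × 0.9651
Δλ = 2.3416 pm

Final wavelength:
λ' = 82.6 + 2.3416 = 84.9416 pm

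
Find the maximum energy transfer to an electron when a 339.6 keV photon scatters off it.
193.7964 keV

Maximum energy transfer occurs at θ = 180° (backscattering).

Initial photon: E₀ = 339.6 keV → λ₀ = 3.6509 pm

Maximum Compton shift (at 180°):
Δλ_max = 2λ_C = 2 × 2.4263 = 4.8526 pm

Final wavelength:
λ' = 3.6509 + 4.8526 = 8.5035 pm

Minimum photon energy (maximum energy to electron):
E'_min = hc/λ' = 145.8036 keV

Maximum electron kinetic energy:
K_max = E₀ - E'_min = 339.6000 - 145.8036 = 193.7964 keV

(Intermediate values are shown rounded; full precision is carried through to the final answer.)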